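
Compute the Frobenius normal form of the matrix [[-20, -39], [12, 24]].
The invariant factors of A (the non-unit diagonal entries of the Smith normal form of xI - A over ℚ[x]) are (x - 6)(x + 2), each dividing the next. The characteristic polynomial is their product, (x - 6)(x + 2).

The rational canonical form is the block-diagonal matrix of companion matrices C(f_i):
R = [[0, 12], [1, 4]].

R = [[0, 12], [1, 4]]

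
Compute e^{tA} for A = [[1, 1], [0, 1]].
A has Jordan form J = [[1, 1], [0, 1]] with A = PJP^{-1}, so e^{tA} = P e^{tJ} P^{-1}.

For a Jordan block J_k(λ), e^{tJ_k(λ)} = e^{λt} · (I + tN + t^2 N^2/2! + ... + t^{k-1} N^{k-1}/(k-1)!) where N is the nilpotent superdiagonal part.

Assembling the blocks and conjugating back gives the entries of e^{tA} as shown above.

e^{tA} = [[e^{t}, t*e^{t}], [0, e^{t}]]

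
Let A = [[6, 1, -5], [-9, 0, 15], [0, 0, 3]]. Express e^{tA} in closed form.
e^{tA} = [[(3*t + 1)*e^{3*t}, t*e^{3*t}, -5*t*e^{3*t}], [-9*t*e^{3*t}, (1 - 3*t)*e^{3*t}, 15*t*e^{3*t}], [0, 0, e^{3*t}]]

A has Jordan form J = [[3, 1, 0], [0, 3, 0], [0, 0, 3]] with A = PJP^{-1}, so e^{tA} = P e^{tJ} P^{-1}.

For a Jordan block J_k(λ), e^{tJ_k(λ)} = e^{λt} · (I + tN + t^2 N^2/2! + ... + t^{k-1} N^{k-1}/(k-1)!) where N is the nilpotent superdiagonal part.

Assembling the blocks and conjugating back gives the entries of e^{tA} as shown above.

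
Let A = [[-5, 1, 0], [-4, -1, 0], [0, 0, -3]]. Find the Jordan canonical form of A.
The characteristic polynomial is det(xI - A) = (x + 3)^3, so the eigenvalues are -3 (algebraic multiplicity 3).

For λ = -3: rank(A + 3I) = 1, rank((A + 3I)^2) = 0. The eigenspace has dimension 3 - 1 = 2, so there are 2 Jordan blocks; the rank sequence gives block sizes [2, 1].

Assembling the blocks gives the Jordan form J above.

J = [[-3, 1, 0], [0, -3, 0], [0, 0, -3]]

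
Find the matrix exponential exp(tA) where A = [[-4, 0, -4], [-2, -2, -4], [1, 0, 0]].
e^{tA} = [[(1 - 2*t)*e^{-2*t}, 0, -4*t*e^{-2*t}], [-2*t*e^{-2*t}, e^{-2*t}, -4*t*e^{-2*t}], [t*e^{-2*t}, 0, (2*t + 1)*e^{-2*t}]]

A has Jordan form J = [[-2, 1, 0], [0, -2, 0], [0, 0, -2]] with A = PJP^{-1}, so e^{tA} = P e^{tJ} P^{-1}.

For a Jordan block J_k(λ), e^{tJ_k(λ)} = e^{λt} · (I + tN + t^2 N^2/2! + ... + t^{k-1} N^{k-1}/(k-1)!) where N is the nilpotent superdiagonal part.

Assembling the blocks and conjugating back gives the entries of e^{tA} as shown above.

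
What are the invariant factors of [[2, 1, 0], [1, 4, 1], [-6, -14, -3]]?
The Jordan structure of A has elementary divisors (x - 1)^3. Arranging the block sizes at each eigenvalue in decreasing order and taking row products gives the invariant factors.

Invariant factors (smallest first, each dividing the next): (x - 1)^3.

Check: the last factor (x - 1)^3 is the minimal polynomial, and the product (x - 1)^3 is the characteristic polynomial.

(x - 1)^3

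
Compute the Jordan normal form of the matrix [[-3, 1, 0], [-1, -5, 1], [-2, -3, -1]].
J = [[-3, 1, 0], [0, -3, 1], [0, 0, -3]]

The characteristic polynomial is det(xI - A) = (x + 3)^3, so the eigenvalues are -3 (algebraic multiplicity 3).

For λ = -3: rank(A + 3I) = 2, rank((A + 3I)^2) = 1, rank((A + 3I)^3) = 0. The eigenspace has dimension 3 - 2 = 1, so there is 1 Jordan block; the rank sequence gives block sizes [3].

Assembling the blocks gives the Jordan form J above.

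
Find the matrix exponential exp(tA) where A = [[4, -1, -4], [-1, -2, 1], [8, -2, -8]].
A has Jordan form J = [[-3, 1, 0], [0, -3, 0], [0, 0, 0]] with A = PJP^{-1}, so e^{tA} = P e^{tJ} P^{-1}.

For a Jordan block J_k(λ), e^{tJ_k(λ)} = e^{λt} · (I + tN + t^2 N^2/2! + ... + t^{k-1} N^{k-1}/(k-1)!) where N is the nilpotent superdiagonal part.

Assembling the blocks and conjugating back gives the entries of e^{tA} as shown above.

e^{tA} = [[(t + 2*e^{3*t} - 1)*e^{-3*t}, -t*e^{-3*t}, (-t - e^{3*t} + 1)*e^{-3*t}], [-t*e^{-3*t}, (t + 1)*e^{-3*t}, t*e^{-3*t}], [2*(t + e^{3*t} - 1)*e^{-3*t}, -2*t*e^{-3*t}, (-2*t - e^{3*t} + 2)*e^{-3*t}]]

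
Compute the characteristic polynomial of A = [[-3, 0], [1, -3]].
xI - A = [[x + 3, 0], [-1, x + 3]].

Expanding det(xI - A) along the first row:
det(xI - A) = + (x + 3)·det([[x + 3]]) - (0)·det([[-1]]).

Evaluating gives χ_A(x) = x^2 + 6x + 9 = (x + 3)^2.

χ_A(x) = (x + 3)^2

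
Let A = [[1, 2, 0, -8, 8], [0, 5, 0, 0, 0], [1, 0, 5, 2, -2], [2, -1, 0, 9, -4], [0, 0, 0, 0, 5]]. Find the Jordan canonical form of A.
J = [[5, 1, 0, 0, 0], [0, 5, 0, 0, 0], [0, 0, 5, 1, 0], [0, 0, 0, 5, 0], [0, 0, 0, 0, 5]]

The characteristic polynomial is det(xI - A) = (x - 5)^5, so the eigenvalues are 5 (algebraic multiplicity 5).

For λ = 5: rank(A - 5I) = 2, rank((A - 5I)^2) = 0. The eigenspace has dimension 5 - 2 = 3, so there are 3 Jordan blocks; the rank sequence gives block sizes [2, 2, 1].

Assembling the blocks gives the Jordan form J above.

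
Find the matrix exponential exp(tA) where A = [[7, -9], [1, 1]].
A has Jordan form J = [[4, 1], [0, 4]] with A = PJP^{-1}, so e^{tA} = P e^{tJ} P^{-1}.

For a Jordan block J_k(λ), e^{tJ_k(λ)} = e^{λt} · (I + tN + t^2 N^2/2! + ... + t^{k-1} N^{k-1}/(k-1)!) where N is the nilpotent superdiagonal part.

Assembling the blocks and conjugating back gives the entries of e^{tA} as shown above.

e^{tA} = [[(3*t + 1)*e^{4*t}, -9*t*e^{4*t}], [t*e^{4*t}, (1 - 3*t)*e^{4*t}]]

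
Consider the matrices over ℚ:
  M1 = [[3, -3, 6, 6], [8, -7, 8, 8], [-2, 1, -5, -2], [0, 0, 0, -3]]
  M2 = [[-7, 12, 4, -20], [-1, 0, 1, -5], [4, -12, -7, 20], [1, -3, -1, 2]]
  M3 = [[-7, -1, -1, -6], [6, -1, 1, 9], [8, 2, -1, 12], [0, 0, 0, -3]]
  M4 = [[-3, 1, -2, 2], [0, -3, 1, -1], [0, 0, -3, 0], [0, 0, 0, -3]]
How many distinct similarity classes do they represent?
Characteristic polynomials: χ_{M1} = (x + 3)^4, χ_{M2} = (x + 3)^4, χ_{M3} = (x + 3)^4, χ_{M4} = (x + 3)^4.

{M1, M2}: invariant factors x + 3, x + 3, (x + 3)^2.

{M3, M4}: invariant factors x + 3, (x + 3)^3.

Matrices are similar if and only if their invariant-factor lists agree; the partition into similarity classes is {M1, M2}, {M3, M4}.

2 classes: {M1, M2}, {M3, M4}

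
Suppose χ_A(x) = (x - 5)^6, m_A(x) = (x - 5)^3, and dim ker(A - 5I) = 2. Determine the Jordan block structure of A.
Jordan blocks: (5, 3), (5, 3)

λ = 5: algebraic multiplicity 6 (exponent in χ_A), largest block size 3 (exponent in m_A), 2 blocks (geometric multiplicity). These force block sizes [3, 3].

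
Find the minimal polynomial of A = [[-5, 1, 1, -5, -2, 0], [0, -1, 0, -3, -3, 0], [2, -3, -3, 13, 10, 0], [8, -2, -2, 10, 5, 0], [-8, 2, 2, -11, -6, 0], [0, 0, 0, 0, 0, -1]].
The characteristic polynomial factors as (x + 1)^6. The minimal polynomial is ∏(x - λ)^{k_λ} where k_λ is the size of the largest Jordan block at λ.

For λ = -1: rank(A + I) = 3, and the largest Jordan block has size 3 (the smallest k with rank((A + I)^k) = rank((A + I)^(k+1))).

So m_A(x) = (x + 1)^3.

m_A(x) = (x + 1)^3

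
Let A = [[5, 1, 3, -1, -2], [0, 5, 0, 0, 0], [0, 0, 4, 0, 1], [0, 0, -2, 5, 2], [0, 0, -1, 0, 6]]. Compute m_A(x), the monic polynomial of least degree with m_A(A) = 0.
m_A(x) = (x - 5)^3

The characteristic polynomial factors as (x - 5)^5. The minimal polynomial is ∏(x - λ)^{k_λ} where k_λ is the size of the largest Jordan block at λ.

For λ = 5: rank(A - 5I) = 2, and the largest Jordan block has size 3 (the smallest k with rank((A - 5I)^k) = rank((A - 5I)^(k+1))).

So m_A(x) = (x - 5)^3.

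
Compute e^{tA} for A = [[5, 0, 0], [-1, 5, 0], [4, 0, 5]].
e^{tA} = [[e^{5*t}, 0, 0], [-t*e^{5*t}, e^{5*t}, 0], [4*t*e^{5*t}, 0, e^{5*t}]]

A has Jordan form J = [[5, 1, 0], [0, 5, 0], [0, 0, 5]] with A = PJP^{-1}, so e^{tA} = P e^{tJ} P^{-1}.

For a Jordan block J_k(λ), e^{tJ_k(λ)} = e^{λt} · (I + tN + t^2 N^2/2! + ... + t^{k-1} N^{k-1}/(k-1)!) where N is the nilpotent superdiagonal part.

Assembling the blocks and conjugating back gives the entries of e^{tA} as shown above.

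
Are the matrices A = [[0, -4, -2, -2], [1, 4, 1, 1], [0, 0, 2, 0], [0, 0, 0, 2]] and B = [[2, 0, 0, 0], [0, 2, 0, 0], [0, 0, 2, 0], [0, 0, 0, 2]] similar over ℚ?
Both have characteristic polynomial (x - 2)^4, but the minimal polynomial of A is (x - 2)^2 while the minimal polynomial of B is x - 2. The minimal polynomial is a similarity invariant, so A and B are not similar.

No.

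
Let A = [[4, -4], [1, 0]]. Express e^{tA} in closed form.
A has Jordan form J = [[2, 1], [0, 2]] with A = PJP^{-1}, so e^{tA} = P e^{tJ} P^{-1}.

For a Jordan block J_k(λ), e^{tJ_k(λ)} = e^{λt} · (I + tN + t^2 N^2/2! + ... + t^{k-1} N^{k-1}/(k-1)!) where N is the nilpotent superdiagonal part.

Assembling the blocks and conjugating back gives the entries of e^{tA} as shown above.

e^{tA} = [[(2*t + 1)*e^{2*t}, -4*t*e^{2*t}], [t*e^{2*t}, (1 - 2*t)*e^{2*t}]]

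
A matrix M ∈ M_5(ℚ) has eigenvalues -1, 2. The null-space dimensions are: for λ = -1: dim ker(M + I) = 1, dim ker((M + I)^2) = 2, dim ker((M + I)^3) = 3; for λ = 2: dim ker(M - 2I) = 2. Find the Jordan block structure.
Jordan blocks: (-1, 3), (2, 1), (2, 1)

λ = -1: successive nullity increments [1, 1, 1] count blocks of size ≥ k; block sizes are [3].
λ = 2: successive nullity increments [2] count blocks of size ≥ k; block sizes are [1, 1].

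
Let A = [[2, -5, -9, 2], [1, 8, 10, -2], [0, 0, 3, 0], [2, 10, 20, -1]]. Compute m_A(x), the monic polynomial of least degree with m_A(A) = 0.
The characteristic polynomial factors as (x - 3)^4. The minimal polynomial is ∏(x - λ)^{k_λ} where k_λ is the size of the largest Jordan block at λ.

For λ = 3: rank(A - 3I) = 2, and the largest Jordan block has size 3 (the smallest k with rank((A - 3I)^k) = rank((A - 3I)^(k+1))).

So m_A(x) = (x - 3)^3.

m_A(x) = (x - 3)^3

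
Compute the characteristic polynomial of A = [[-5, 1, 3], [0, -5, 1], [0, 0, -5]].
xI - A = [[x + 5, -1, -3], [0, x + 5, -1], [0, 0, x + 5]].

Expanding det(xI - A) along the first row:
det(xI - A) = + (x + 5)·det([[x + 5, -1], [0, x + 5]]) - (-1)·det([[0, -1], [0, x + 5]]) + (-3)·det([[0, x + 5], [0, 0]]).

Evaluating gives χ_A(x) = x^3 + 15x^2 + 75x + 125 = (x + 5)^3.

χ_A(x) = (x + 5)^3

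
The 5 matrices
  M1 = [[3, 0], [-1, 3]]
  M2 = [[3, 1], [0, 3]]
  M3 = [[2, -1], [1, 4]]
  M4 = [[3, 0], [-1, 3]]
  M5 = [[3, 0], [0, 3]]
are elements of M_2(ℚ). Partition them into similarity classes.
2 classes: {M1, M2, M3, M4}, {M5}

Characteristic polynomials: χ_{M1} = (x - 3)^2, χ_{M2} = (x - 3)^2, χ_{M3} = (x - 3)^2, χ_{M4} = (x - 3)^2, χ_{M5} = (x - 3)^2.

{M1, M2, M3, M4}: invariant factors (x - 3)^2.

{M5}: invariant factors x - 3, x - 3.

Matrices are similar if and only if their invariant-factor lists agree; the partition into similarity classes is {M1, M2, M3, M4}, {M5}.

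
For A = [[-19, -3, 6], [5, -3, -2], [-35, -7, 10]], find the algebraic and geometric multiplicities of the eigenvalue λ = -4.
The characteristic polynomial is (x + 4)^3, so the factor x + 4 appears with exponent 3: the algebraic multiplicity is 3.

rank(A + 4I) = 1, so the eigenspace has dimension 3 - 1 = 2: the geometric multiplicity is 2.

Since 2 < 3, A is not diagonalizable.

algebraic multiplicity 3, geometric multiplicity 2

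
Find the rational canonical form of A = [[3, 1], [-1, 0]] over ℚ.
R = [[0, -1], [1, 3]]

The invariant factors of A (the non-unit diagonal entries of the Smith normal form of xI - A over ℚ[x]) are x^2 - 3x + 1, each dividing the next. The characteristic polynomial is their product, x^2 - 3x + 1.

The rational canonical form is the block-diagonal matrix of companion matrices C(f_i):
R = [[0, -1], [1, 3]].

Note the characteristic polynomial does not split into linear factors over ℚ, so A has no Jordan form over ℚ; the rational canonical form exists over any field.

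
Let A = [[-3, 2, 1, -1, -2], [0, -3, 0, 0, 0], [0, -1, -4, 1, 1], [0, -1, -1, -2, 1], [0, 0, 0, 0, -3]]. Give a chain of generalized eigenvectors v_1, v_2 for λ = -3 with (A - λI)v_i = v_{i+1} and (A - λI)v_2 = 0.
v_1 = [[-2, 1, 0, 0, 0]]^T, v_2 = [[2, 0, -1, -1, 0]]^T

We seek v_1 ∈ ker((A + 3I)^2) \ ker(A + 3I), then set v_{i+1} = (A + 3I) v_i.

One such chain is v_1 = [[-2, 1, 0, 0, 0]]^T, v_2 = [[2, 0, -1, -1, 0]]^T. Check: (A + 3I) v_2 = [[0, 0, 0, 0, 0]]^T = 0.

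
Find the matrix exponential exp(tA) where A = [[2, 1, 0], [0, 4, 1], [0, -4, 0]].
A has Jordan form J = [[2, 1, 0], [0, 2, 1], [0, 0, 2]] with A = PJP^{-1}, so e^{tA} = P e^{tJ} P^{-1}.

For a Jordan block J_k(λ), e^{tJ_k(λ)} = e^{λt} · (I + tN + t^2 N^2/2! + ... + t^{k-1} N^{k-1}/(k-1)!) where N is the nilpotent superdiagonal part.

Assembling the blocks and conjugating back gives the entries of e^{tA} as shown above.

e^{tA} = [[e^{2*t}, t*(t + 1)*e^{2*t}, t^2*e^{2*t}/2], [0, (2*t + 1)*e^{2*t}, t*e^{2*t}], [0, -4*t*e^{2*t}, (1 - 2*t)*e^{2*t}]]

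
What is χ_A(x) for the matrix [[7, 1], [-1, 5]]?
χ_A(x) = (x - 6)^2

xI - A = [[x - 7, -1], [1, x - 5]].

Expanding det(xI - A) along the first row:
det(xI - A) = + (x - 7)·det([[x - 5]]) - (-1)·det([[1]]).

Evaluating gives χ_A(x) = x^2 - 12x + 36 = (x - 6)^2.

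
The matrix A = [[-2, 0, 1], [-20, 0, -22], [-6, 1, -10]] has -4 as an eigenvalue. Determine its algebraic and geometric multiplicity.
The characteristic polynomial is (x + 4)^3, so the factor x + 4 appears with exponent 3: the algebraic multiplicity is 3.

rank(A + 4I) = 2, so the eigenspace has dimension 3 - 2 = 1: the geometric multiplicity is 1.

Since 1 < 3, A is not diagonalizable.

algebraic multiplicity 3, geometric multiplicity 1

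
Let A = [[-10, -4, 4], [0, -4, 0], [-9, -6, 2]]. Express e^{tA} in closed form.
e^{tA} = [[(1 - 6*t)*e^{-4*t}, -4*t*e^{-4*t}, 4*t*e^{-4*t}], [0, e^{-4*t}, 0], [-9*t*e^{-4*t}, -6*t*e^{-4*t}, (6*t + 1)*e^{-4*t}]]

A has Jordan form J = [[-4, 1, 0], [0, -4, 0], [0, 0, -4]] with A = PJP^{-1}, so e^{tA} = P e^{tJ} P^{-1}.

For a Jordan block J_k(λ), e^{tJ_k(λ)} = e^{λt} · (I + tN + t^2 N^2/2! + ... + t^{k-1} N^{k-1}/(k-1)!) where N is the nilpotent superdiagonal part.

Assembling the blocks and conjugating back gives the entries of e^{tA} as shown above.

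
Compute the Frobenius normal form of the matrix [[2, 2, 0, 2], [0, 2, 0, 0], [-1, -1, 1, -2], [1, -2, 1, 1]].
The invariant factors of A (the non-unit diagonal entries of the Smith normal form of xI - A over ℚ[x]) are x - 2, (x - 2)(x - 1)^2, each dividing the next. The characteristic polynomial is their product, (x - 2)^2(x - 1)^2.

The rational canonical form is the block-diagonal matrix of companion matrices C(f_i):
R = [[2, 0, 0, 0], [0, 0, 0, 2], [0, 1, 0, -5], [0, 0, 1, 4]].

R = [[2, 0, 0, 0], [0, 0, 0, 2], [0, 1, 0, -5], [0, 0, 1, 4]]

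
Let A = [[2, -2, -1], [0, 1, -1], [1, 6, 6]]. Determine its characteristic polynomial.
χ_A(x) = (x - 3)^3

xI - A = [[x - 2, 2, 1], [0, x - 1, 1], [-1, -6, x - 6]].

Expanding det(xI - A) along the first row:
det(xI - A) = + (x - 2)·det([[x - 1, 1], [-6, x - 6]]) - (2)·det([[0, 1], [-1, x - 6]]) + (1)·det([[0, x - 1], [-1, -6]]).

Evaluating gives χ_A(x) = x^3 - 9x^2 + 27x - 27 = (x - 3)^3.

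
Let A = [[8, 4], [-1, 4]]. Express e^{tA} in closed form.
A has Jordan form J = [[6, 1], [0, 6]] with A = PJP^{-1}, so e^{tA} = P e^{tJ} P^{-1}.

For a Jordan block J_k(λ), e^{tJ_k(λ)} = e^{λt} · (I + tN + t^2 N^2/2! + ... + t^{k-1} N^{k-1}/(k-1)!) where N is the nilpotent superdiagonal part.

Assembling the blocks and conjugating back gives the entries of e^{tA} as shown above.

e^{tA} = [[(2*t + 1)*e^{6*t}, 4*t*e^{6*t}], [-t*e^{6*t}, (1 - 2*t)*e^{6*t}]]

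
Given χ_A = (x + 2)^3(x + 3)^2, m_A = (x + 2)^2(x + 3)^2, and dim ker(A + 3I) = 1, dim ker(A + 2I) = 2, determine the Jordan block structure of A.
λ = -3: algebraic multiplicity 2 (exponent in χ_A), largest block size 2 (exponent in m_A), 1 block (geometric multiplicity). This forces block sizes [2].
λ = -2: algebraic multiplicity 3 (exponent in χ_A), largest block size 2 (exponent in m_A), 2 blocks (geometric multiplicity). These force block sizes [2, 1].

Jordan blocks: (-3, 2), (-2, 2), (-2, 1)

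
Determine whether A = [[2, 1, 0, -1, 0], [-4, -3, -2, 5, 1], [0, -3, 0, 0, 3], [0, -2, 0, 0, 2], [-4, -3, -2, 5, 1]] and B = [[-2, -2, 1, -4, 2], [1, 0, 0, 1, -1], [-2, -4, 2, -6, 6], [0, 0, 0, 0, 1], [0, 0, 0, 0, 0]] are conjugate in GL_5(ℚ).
Two matrices over a field are similar if and only if they have the same invariant factors.

Both A and B have characteristic polynomial x^5 and minimal polynomial x^3. Computing further, both have invariant factors x^2, x^3. Hence A and B are similar.

Yes.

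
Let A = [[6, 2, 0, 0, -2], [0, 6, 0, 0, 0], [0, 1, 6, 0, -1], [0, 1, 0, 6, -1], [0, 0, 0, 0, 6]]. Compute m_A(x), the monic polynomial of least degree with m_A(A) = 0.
The characteristic polynomial factors as (x - 6)^5. The minimal polynomial is ∏(x - λ)^{k_λ} where k_λ is the size of the largest Jordan block at λ.

For λ = 6: rank(A - 6I) = 1, and the largest Jordan block has size 2 (the smallest k with rank((A - 6I)^k) = rank((A - 6I)^(k+1))).

So m_A(x) = (x - 6)^2.

m_A(x) = (x - 6)^2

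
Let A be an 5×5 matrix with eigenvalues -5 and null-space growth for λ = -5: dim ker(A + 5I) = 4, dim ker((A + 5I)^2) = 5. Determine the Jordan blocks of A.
λ = -5: successive nullity increments [4, 1] count blocks of size ≥ k; block sizes are [2, 1, 1, 1].

Jordan blocks: (-5, 2), (-5, 1), (-5, 1), (-5, 1)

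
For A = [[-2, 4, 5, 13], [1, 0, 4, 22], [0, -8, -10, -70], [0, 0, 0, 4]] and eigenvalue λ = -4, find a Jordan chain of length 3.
We seek v_1 ∈ ker((A + 4I)^3) \ ker((A + 4I)^2), then set v_{i+1} = (A + 4I) v_i.

One such chain is v_1 = [[1, 1, -1, 0]]^T, v_2 = [[1, 1, -2, 0]]^T, v_3 = [[-4, -3, 4, 0]]^T. Check: (A + 4I) v_3 = [[0, 0, 0, 0]]^T = 0.

v_1 = [[1, 1, -1, 0]]^T, v_2 = [[1, 1, -2, 0]]^T, v_3 = [[-4, -3, 4, 0]]^T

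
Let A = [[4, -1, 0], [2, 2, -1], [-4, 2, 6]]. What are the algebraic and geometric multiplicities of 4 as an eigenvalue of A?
algebraic multiplicity 3, geometric multiplicity 1

The characteristic polynomial is (x - 4)^3, so the factor x - 4 appears with exponent 3: the algebraic multiplicity is 3.

rank(A - 4I) = 2, so the eigenspace has dimension 3 - 2 = 1: the geometric multiplicity is 1.

Since 1 < 3, A is not diagonalizable.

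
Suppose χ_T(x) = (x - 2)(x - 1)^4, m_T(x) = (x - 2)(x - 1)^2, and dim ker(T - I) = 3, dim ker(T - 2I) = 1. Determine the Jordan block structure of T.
Jordan blocks: (1, 2), (1, 1), (1, 1), (2, 1)

λ = 1: algebraic multiplicity 4 (exponent in χ_T), largest block size 2 (exponent in m_T), 3 blocks (geometric multiplicity). These force block sizes [2, 1, 1].
λ = 2: algebraic multiplicity 1 (exponent in χ_T), largest block size 1 (exponent in m_T), 1 block (geometric multiplicity). This forces block sizes [1].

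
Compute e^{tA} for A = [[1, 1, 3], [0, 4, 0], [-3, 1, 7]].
e^{tA} = [[(1 - 3*t)*e^{4*t}, t*e^{4*t}, 3*t*e^{4*t}], [0, e^{4*t}, 0], [-3*t*e^{4*t}, t*e^{4*t}, (3*t + 1)*e^{4*t}]]

A has Jordan form J = [[4, 1, 0], [0, 4, 0], [0, 0, 4]] with A = PJP^{-1}, so e^{tA} = P e^{tJ} P^{-1}.

For a Jordan block J_k(λ), e^{tJ_k(λ)} = e^{λt} · (I + tN + t^2 N^2/2! + ... + t^{k-1} N^{k-1}/(k-1)!) where N is the nilpotent superdiagonal part.

Assembling the blocks and conjugating back gives the entries of e^{tA} as shown above.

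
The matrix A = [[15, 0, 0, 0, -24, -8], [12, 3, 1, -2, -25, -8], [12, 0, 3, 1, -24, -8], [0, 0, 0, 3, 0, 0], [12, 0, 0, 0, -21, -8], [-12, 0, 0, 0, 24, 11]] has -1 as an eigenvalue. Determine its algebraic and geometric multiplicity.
The characteristic polynomial is (x - 3)^5(x + 1), so the factor x + 1 appears with exponent 1: the algebraic multiplicity is 1.

rank(A + I) = 5, so the eigenspace has dimension 6 - 5 = 1: the geometric multiplicity is 1.

algebraic multiplicity 1, geometric multiplicity 1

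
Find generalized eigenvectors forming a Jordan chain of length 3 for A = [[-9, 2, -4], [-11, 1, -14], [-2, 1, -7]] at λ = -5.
We seek v_1 ∈ ker((A + 5I)^3) \ ker((A + 5I)^2), then set v_{i+1} = (A + 5I) v_i.

One such chain is v_1 = [[1, 2, 0]]^T, v_2 = [[0, 1, 0]]^T, v_3 = [[2, 6, 1]]^T. Check: (A + 5I) v_3 = [[0, 0, 0]]^T = 0.

v_1 = [[1, 2, 0]]^T, v_2 = [[0, 1, 0]]^T, v_3 = [[2, 6, 1]]^T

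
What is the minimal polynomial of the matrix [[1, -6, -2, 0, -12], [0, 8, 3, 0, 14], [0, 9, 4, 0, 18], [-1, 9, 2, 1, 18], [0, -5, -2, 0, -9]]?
The characteristic polynomial factors as (x - 1)^5. The minimal polynomial is ∏(x - λ)^{k_λ} where k_λ is the size of the largest Jordan block at λ.

For λ = 1: rank(A - I) = 3, and the largest Jordan block has size 3 (the smallest k with rank((A - I)^k) = rank((A - I)^(k+1))).

So m_A(x) = (x - 1)^3.

m_A(x) = (x - 1)^3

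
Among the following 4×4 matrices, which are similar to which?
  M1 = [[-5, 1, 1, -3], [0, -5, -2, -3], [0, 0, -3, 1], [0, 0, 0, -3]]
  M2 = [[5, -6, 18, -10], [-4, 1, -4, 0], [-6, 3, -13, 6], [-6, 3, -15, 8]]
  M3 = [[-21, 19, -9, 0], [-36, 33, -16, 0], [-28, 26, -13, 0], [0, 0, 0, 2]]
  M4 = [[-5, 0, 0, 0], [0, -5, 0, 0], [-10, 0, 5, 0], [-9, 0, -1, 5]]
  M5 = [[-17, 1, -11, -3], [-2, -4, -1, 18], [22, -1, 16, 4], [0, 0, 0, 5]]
Characteristic polynomials: χ_{M1} = (x + 3)^2(x + 5)^2, χ_{M2} = (x - 2)(x - 1)(x + 1)^2, χ_{M3} = (x - 2)(x - 1)(x + 1)^2, χ_{M4} = (x - 5)^2(x + 5)^2, χ_{M5} = (x - 5)^2(x + 5)^2.

{M1}: invariant factors (x + 3)^2(x + 5)^2.

{M2, M3}: invariant factors (x - 2)(x - 1)(x + 1)^2.

{M4}: invariant factors x + 5, (x - 5)^2(x + 5).

{M5}: invariant factors (x - 5)^2(x + 5)^2.

Matrices are similar if and only if their invariant-factor lists agree; the partition into similarity classes is {M1}, {M2, M3}, {M4}, {M5}.

4 classes: {M1}, {M2, M3}, {M4}, {M5}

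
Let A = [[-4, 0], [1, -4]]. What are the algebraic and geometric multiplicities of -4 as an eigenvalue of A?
The characteristic polynomial is (x + 4)^2, so the factor x + 4 appears with exponent 2: the algebraic multiplicity is 2.

rank(A + 4I) = 1, so the eigenspace has dimension 2 - 1 = 1: the geometric multiplicity is 1.

Since 1 < 2, A is not diagonalizable.

algebraic multiplicity 2, geometric multiplicity 1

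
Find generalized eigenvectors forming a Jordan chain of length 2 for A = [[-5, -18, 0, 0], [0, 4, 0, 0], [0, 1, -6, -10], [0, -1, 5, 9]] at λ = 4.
v_1 = [[-2, 1, -4, 4]]^T, v_2 = [[0, 0, 1, -1]]^T

We seek v_1 ∈ ker((A - 4I)^2) \ ker(A - 4I), then set v_{i+1} = (A - 4I) v_i.

One such chain is v_1 = [[-2, 1, -4, 4]]^T, v_2 = [[0, 0, 1, -1]]^T. Check: (A - 4I) v_2 = [[0, 0, 0, 0]]^T = 0.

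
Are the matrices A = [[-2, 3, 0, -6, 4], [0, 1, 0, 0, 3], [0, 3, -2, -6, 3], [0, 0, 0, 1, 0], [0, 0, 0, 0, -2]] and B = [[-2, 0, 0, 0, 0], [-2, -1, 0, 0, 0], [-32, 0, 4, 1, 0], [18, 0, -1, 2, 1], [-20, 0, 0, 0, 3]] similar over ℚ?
trace(A) = -4 but trace(B) = 6. The trace is a similarity invariant, so A and B are not similar.

No.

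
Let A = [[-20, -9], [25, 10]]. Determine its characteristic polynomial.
χ_A(x) = (x + 5)^2

xI - A = [[x + 20, 9], [-25, x - 10]].

Expanding det(xI - A) along the first row:
det(xI - A) = + (x + 20)·det([[x - 10]]) - (9)·det([[-25]]).

Evaluating gives χ_A(x) = x^2 + 10x + 25 = (x + 5)^2.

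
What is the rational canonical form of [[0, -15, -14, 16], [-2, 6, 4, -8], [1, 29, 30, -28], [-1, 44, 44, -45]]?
R = [[0, 0, 0, -64], [1, 0, 0, -48], [0, 1, 0, -28], [0, 0, 1, -9]]

The invariant factors of A (the non-unit diagonal entries of the Smith normal form of xI - A over ℚ[x]) are (x + 4)^2(x^2 + x + 4), each dividing the next. The characteristic polynomial is their product, (x + 4)^2(x^2 + x + 4).

The rational canonical form is the block-diagonal matrix of companion matrices C(f_i):
R = [[0, 0, 0, -64], [1, 0, 0, -48], [0, 1, 0, -28], [0, 0, 1, -9]].

Note the characteristic polynomial does not split into linear factors over ℚ, so A has no Jordan form over ℚ; the rational canonical form exists over any field.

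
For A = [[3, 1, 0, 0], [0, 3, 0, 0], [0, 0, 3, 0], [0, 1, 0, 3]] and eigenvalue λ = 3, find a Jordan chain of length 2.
We seek v_1 ∈ ker((A - 3I)^2) \ ker(A - 3I), then set v_{i+1} = (A - 3I) v_i.

One such chain is v_1 = [[0, 1, 0, 0]]^T, v_2 = [[1, 0, 0, 1]]^T. Check: (A - 3I) v_2 = [[0, 0, 0, 0]]^T = 0.

v_1 = [[0, 1, 0, 0]]^T, v_2 = [[1, 0, 0, 1]]^T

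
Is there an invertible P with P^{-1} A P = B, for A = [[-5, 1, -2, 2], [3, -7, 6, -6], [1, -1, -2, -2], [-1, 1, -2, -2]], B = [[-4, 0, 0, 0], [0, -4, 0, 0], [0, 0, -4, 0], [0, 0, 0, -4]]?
Both have characteristic polynomial (x + 4)^4, but the minimal polynomial of A is (x + 4)^2 while the minimal polynomial of B is x + 4. The minimal polynomial is a similarity invariant, so A and B are not similar.

No.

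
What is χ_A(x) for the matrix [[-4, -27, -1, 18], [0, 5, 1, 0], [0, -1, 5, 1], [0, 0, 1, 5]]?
xI - A = [[x + 4, 27, 1, -18], [0, x - 5, -1, 0], [0, 1, x - 5, -1], [0, 0, -1, x - 5]].

Expanding det(xI - A) along the first row:
det(xI - A) = + (x + 4)·det([[x - 5, -1, 0], [1, x - 5, -1], [0, -1, x - 5]]) - (27)·det([[0, -1, 0], [0, x - 5, -1], [0, -1, x - 5]]) + (1)·det([[0, x - 5, 0], [0, 1, -1], [0, 0, x - 5]]) - (-18)·det([[0, x - 5, -1], [0, 1, x - 5], [0, 0, -1]]).

Evaluating gives χ_A(x) = x^4 - 11x^3 + 15x^2 + 175x - 500 = (x - 5)^3(x + 4).

χ_A(x) = (x - 5)^3(x + 4)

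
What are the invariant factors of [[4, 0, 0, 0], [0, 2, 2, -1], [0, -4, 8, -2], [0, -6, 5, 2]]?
The Jordan structure of A has elementary divisors (x - 4)^3, (x - 4). Arranging the block sizes at each eigenvalue in decreasing order and taking row products gives the invariant factors.

Invariant factors (smallest first, each dividing the next): x - 4, (x - 4)^3.

Check: the last factor (x - 4)^3 is the minimal polynomial, and the product (x - 4)^4 is the characteristic polynomial.

x - 4, (x - 4)^3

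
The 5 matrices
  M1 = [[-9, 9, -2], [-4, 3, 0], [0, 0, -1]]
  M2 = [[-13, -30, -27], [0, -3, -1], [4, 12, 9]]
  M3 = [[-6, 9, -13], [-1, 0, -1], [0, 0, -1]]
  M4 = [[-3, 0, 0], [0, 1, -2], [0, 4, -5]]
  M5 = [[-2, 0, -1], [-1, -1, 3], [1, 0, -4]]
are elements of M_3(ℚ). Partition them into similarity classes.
2 classes: {M1, M2, M3, M5}, {M4}

Characteristic polynomials: χ_{M1} = (x + 1)(x + 3)^2, χ_{M2} = (x + 1)(x + 3)^2, χ_{M3} = (x + 1)(x + 3)^2, χ_{M4} = (x + 1)(x + 3)^2, χ_{M5} = (x + 1)(x + 3)^2.

{M1, M2, M3, M5}: invariant factors (x + 1)(x + 3)^2.

{M4}: invariant factors x + 3, (x + 1)(x + 3).

Matrices are similar if and only if their invariant-factor lists agree; the partition into similarity classes is {M1, M2, M3, M5}, {M4}.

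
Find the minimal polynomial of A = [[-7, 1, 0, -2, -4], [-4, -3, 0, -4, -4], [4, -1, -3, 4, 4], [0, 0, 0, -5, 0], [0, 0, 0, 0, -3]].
The characteristic polynomial factors as (x + 3)^2(x + 5)^3. The minimal polynomial is ∏(x - λ)^{k_λ} where k_λ is the size of the largest Jordan block at λ.

For λ = -5: rank(A + 5I) = 3, and the largest Jordan block has size 2 (the smallest k with rank((A + 5I)^k) = rank((A + 5I)^(k+1))).
For λ = -3: rank(A + 3I) = 3, and the largest Jordan block has size 1 (the smallest k with rank((A + 3I)^k) = rank((A + 3I)^(k+1))).

So m_A(x) = (x + 3)(x + 5)^2.

m_A(x) = (x + 3)(x + 5)^2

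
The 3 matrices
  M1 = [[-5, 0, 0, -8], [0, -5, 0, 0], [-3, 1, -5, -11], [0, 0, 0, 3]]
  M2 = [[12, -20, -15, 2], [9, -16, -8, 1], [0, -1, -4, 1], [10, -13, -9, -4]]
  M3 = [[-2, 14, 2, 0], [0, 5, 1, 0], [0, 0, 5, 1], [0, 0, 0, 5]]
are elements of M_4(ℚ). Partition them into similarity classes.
Characteristic polynomials: χ_{M1} = (x - 3)(x + 5)^3, χ_{M2} = (x - 3)(x + 5)^3, χ_{M3} = (x - 5)^3(x + 2).

{M1}: invariant factors x + 5, (x - 3)(x + 5)^2.

{M2}: invariant factors (x - 3)(x + 5)^3.

{M3}: invariant factors (x - 5)^3(x + 2).

Matrices are similar if and only if their invariant-factor lists agree; the partition into similarity classes is {M1}, {M2}, {M3}.

3 classes: {M1}, {M2}, {M3}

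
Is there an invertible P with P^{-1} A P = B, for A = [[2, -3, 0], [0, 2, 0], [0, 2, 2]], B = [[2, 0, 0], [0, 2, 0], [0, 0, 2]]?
No.

Both have characteristic polynomial (x - 2)^3, but the minimal polynomial of A is (x - 2)^2 while the minimal polynomial of B is x - 2. The minimal polynomial is a similarity invariant, so A and B are not similar.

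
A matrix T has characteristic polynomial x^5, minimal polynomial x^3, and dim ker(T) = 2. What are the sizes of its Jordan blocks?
Jordan blocks: (0, 3), (0, 2)

λ = 0: algebraic multiplicity 5 (exponent in χ_T), largest block size 3 (exponent in m_T), 2 blocks (geometric multiplicity). These force block sizes [3, 2].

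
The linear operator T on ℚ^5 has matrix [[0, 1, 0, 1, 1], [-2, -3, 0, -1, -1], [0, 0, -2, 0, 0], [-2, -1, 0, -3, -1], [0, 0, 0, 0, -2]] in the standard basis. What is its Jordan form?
J = [[-2, 1, 0, 0, 0], [0, -2, 0, 0, 0], [0, 0, -2, 0, 0], [0, 0, 0, -2, 0], [0, 0, 0, 0, -2]]

The characteristic polynomial is det(xI - A) = (x + 2)^5, so the eigenvalues are -2 (algebraic multiplicity 5).

For λ = -2: rank(A + 2I) = 1, rank((A + 2I)^2) = 0. The eigenspace has dimension 5 - 1 = 4, so there are 4 Jordan blocks; the rank sequence gives block sizes [2, 1, 1, 1].

Assembling the blocks gives the Jordan form J above.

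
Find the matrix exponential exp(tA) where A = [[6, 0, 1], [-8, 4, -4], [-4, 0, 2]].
A has Jordan form J = [[4, 1, 0], [0, 4, 0], [0, 0, 4]] with A = PJP^{-1}, so e^{tA} = P e^{tJ} P^{-1}.

For a Jordan block J_k(λ), e^{tJ_k(λ)} = e^{λt} · (I + tN + t^2 N^2/2! + ... + t^{k-1} N^{k-1}/(k-1)!) where N is the nilpotent superdiagonal part.

Assembling the blocks and conjugating back gives the entries of e^{tA} as shown above.

e^{tA} = [[(2*t + 1)*e^{4*t}, 0, t*e^{4*t}], [-8*t*e^{4*t}, e^{4*t}, -4*t*e^{4*t}], [-4*t*e^{4*t}, 0, (1 - 2*t)*e^{4*t}]]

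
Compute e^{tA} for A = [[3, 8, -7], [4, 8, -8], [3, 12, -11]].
A has Jordan form J = [[-2, 1, 0], [0, -2, 0], [0, 0, 4]] with A = PJP^{-1}, so e^{tA} = P e^{tJ} P^{-1}.

For a Jordan block J_k(λ), e^{tJ_k(λ)} = e^{λt} · (I + tN + t^2 N^2/2! + ... + t^{k-1} N^{k-1}/(k-1)!) where N is the nilpotent superdiagonal part.

Assembling the blocks and conjugating back gives the entries of e^{tA} as shown above.

e^{tA} = [[(-t + e^{6*t})*e^{-2*t}, (2*t + e^{6*t} - 1)*e^{-2*t}, (-t - e^{6*t} + 1)*e^{-2*t}], [(-2*t + e^{6*t} - 1)*e^{-2*t}, (4*t + e^{6*t})*e^{-2*t}, (-2*t - e^{6*t} + 1)*e^{-2*t}], [(-3*t + e^{6*t} - 1)*e^{-2*t}, (6*t + e^{6*t} - 1)*e^{-2*t}, (-3*t - e^{6*t} + 2)*e^{-2*t}]]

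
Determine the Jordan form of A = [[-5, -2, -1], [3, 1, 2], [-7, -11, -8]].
The characteristic polynomial is det(xI - A) = (x + 4)^3, so the eigenvalues are -4 (algebraic multiplicity 3).

For λ = -4: rank(A + 4I) = 2, rank((A + 4I)^2) = 1, rank((A + 4I)^3) = 0. The eigenspace has dimension 3 - 2 = 1, so there is 1 Jordan block; the rank sequence gives block sizes [3].

Assembling the blocks gives the Jordan form J above.

J = [[-4, 1, 0], [0, -4, 1], [0, 0, -4]]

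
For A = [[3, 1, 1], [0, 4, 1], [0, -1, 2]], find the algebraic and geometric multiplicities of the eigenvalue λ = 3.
The characteristic polynomial is (x - 3)^3, so the factor x - 3 appears with exponent 3: the algebraic multiplicity is 3.

rank(A - 3I) = 1, so the eigenspace has dimension 3 - 1 = 2: the geometric multiplicity is 2.

Since 2 < 3, A is not diagonalizable.

algebraic multiplicity 3, geometric multiplicity 2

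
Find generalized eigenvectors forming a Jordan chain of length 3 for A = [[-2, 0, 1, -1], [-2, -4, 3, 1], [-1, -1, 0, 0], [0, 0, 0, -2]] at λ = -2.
We seek v_1 ∈ ker((A + 2I)^3) \ ker((A + 2I)^2), then set v_{i+1} = (A + 2I) v_i.

One such chain is v_1 = [[0, 1, 1, 0]]^T, v_2 = [[1, 1, 1, 0]]^T, v_3 = [[1, -1, 0, 0]]^T. Check: (A + 2I) v_3 = [[0, 0, 0, 0]]^T = 0.

v_1 = [[0, 1, 1, 0]]^T, v_2 = [[1, 1, 1, 0]]^T, v_3 = [[1, -1, 0, 0]]^T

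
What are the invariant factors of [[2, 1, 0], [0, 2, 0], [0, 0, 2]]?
x - 2, (x - 2)^2

The Jordan structure of A has elementary divisors (x - 2)^2, (x - 2). Arranging the block sizes at each eigenvalue in decreasing order and taking row products gives the invariant factors.

Invariant factors (smallest first, each dividing the next): x - 2, (x - 2)^2.

Check: the last factor (x - 2)^2 is the minimal polynomial, and the product (x - 2)^3 is the characteristic polynomial.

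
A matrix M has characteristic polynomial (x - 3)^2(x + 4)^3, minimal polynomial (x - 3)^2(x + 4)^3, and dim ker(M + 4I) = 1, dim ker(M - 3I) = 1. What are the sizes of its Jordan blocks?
Jordan blocks: (-4, 3), (3, 2)

λ = -4: algebraic multiplicity 3 (exponent in χ_M), largest block size 3 (exponent in m_M), 1 block (geometric multiplicity). This forces block sizes [3].
λ = 3: algebraic multiplicity 2 (exponent in χ_M), largest block size 2 (exponent in m_M), 1 block (geometric multiplicity). This forces block sizes [2].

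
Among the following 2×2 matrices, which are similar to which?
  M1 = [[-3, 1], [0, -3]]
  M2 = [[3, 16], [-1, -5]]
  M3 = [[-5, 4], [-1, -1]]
2 classes: {M1, M3}, {M2}

Characteristic polynomials: χ_{M1} = (x + 3)^2, χ_{M2} = (x + 1)^2, χ_{M3} = (x + 3)^2.

{M1, M3}: invariant factors (x + 3)^2.

{M2}: invariant factors (x + 1)^2.

Matrices are similar if and only if their invariant-factor lists agree; the partition into similarity classes is {M1, M3}, {M2}.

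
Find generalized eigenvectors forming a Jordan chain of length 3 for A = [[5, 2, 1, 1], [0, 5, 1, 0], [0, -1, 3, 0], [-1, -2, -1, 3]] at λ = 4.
We seek v_1 ∈ ker((A - 4I)^3) \ ker((A - 4I)^2), then set v_{i+1} = (A - 4I) v_i.

One such chain is v_1 = [[1, 0, 1, -2]]^T, v_2 = [[0, 1, -1, 0]]^T, v_3 = [[1, 0, 0, -1]]^T. Check: (A - 4I) v_3 = [[0, 0, 0, 0]]^T = 0.

v_1 = [[1, 0, 1, -2]]^T, v_2 = [[0, 1, -1, 0]]^T, v_3 = [[1, 0, 0, -1]]^T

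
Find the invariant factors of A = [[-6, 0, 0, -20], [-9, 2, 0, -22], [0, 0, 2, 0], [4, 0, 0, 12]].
x - 2, (x - 4)(x - 2)^2

The Jordan structure of A has elementary divisors (x - 2)^2, (x - 2), (x - 4). Arranging the block sizes at each eigenvalue in decreasing order and taking row products gives the invariant factors.

Invariant factors (smallest first, each dividing the next): x - 2, (x - 4)(x - 2)^2.

Check: the last factor (x - 4)(x - 2)^2 is the minimal polynomial, and the product (x - 4)(x - 2)^3 is the characteristic polynomial.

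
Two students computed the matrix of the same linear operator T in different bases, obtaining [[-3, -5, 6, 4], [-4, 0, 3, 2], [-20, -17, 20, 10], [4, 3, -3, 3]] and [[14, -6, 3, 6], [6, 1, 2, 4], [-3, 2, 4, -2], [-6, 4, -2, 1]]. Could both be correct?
Both have characteristic polynomial (x - 5)^4, but the minimal polynomial of A is (x - 5)^3 while the minimal polynomial of B is (x - 5)^2. The minimal polynomial is a similarity invariant, so A and B are not similar.

No.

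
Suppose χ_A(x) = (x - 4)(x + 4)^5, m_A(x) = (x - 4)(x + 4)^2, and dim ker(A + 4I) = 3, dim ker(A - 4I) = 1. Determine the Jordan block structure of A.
Jordan blocks: (-4, 2), (-4, 2), (-4, 1), (4, 1)

λ = -4: algebraic multiplicity 5 (exponent in χ_A), largest block size 2 (exponent in m_A), 3 blocks (geometric multiplicity). These force block sizes [2, 2, 1].
λ = 4: algebraic multiplicity 1 (exponent in χ_A), largest block size 1 (exponent in m_A), 1 block (geometric multiplicity). This forces block sizes [1].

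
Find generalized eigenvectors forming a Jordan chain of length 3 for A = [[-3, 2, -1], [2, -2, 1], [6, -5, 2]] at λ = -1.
We seek v_1 ∈ ker((A + I)^3) \ ker((A + I)^2), then set v_{i+1} = (A + I) v_i.

One such chain is v_1 = [[-1, 1, 4]]^T, v_2 = [[0, 1, 1]]^T, v_3 = [[1, 0, -2]]^T. Check: (A + I) v_3 = [[0, 0, 0]]^T = 0.

v_1 = [[-1, 1, 4]]^T, v_2 = [[0, 1, 1]]^T, v_3 = [[1, 0, -2]]^T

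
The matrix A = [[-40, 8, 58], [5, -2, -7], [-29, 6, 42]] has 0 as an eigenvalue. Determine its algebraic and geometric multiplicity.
The characteristic polynomial is x^3, so the factor x appears with exponent 3: the algebraic multiplicity is 3.

rank(A) = 2, so the eigenspace has dimension 3 - 2 = 1: the geometric multiplicity is 1.

Since 1 < 3, A is not diagonalizable.

algebraic multiplicity 3, geometric multiplicity 1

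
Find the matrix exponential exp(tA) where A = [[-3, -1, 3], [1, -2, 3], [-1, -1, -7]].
e^{tA} = [[(-3*t^2/2 + t + 1)*e^{-4*t}, -t*(3*t + 1)*e^{-4*t}, 3*t*(2 - 3*t)*e^{-4*t}/2], [t*e^{-4*t}, (2*t + 1)*e^{-4*t}, 3*t*e^{-4*t}], [t*(t - 2)*e^{-4*t}/2, t*(t - 1)*e^{-4*t}, (3*t^2 - 6*t + 2)*e^{-4*t}/2]]

A has Jordan form J = [[-4, 1, 0], [0, -4, 1], [0, 0, -4]] with A = PJP^{-1}, so e^{tA} = P e^{tJ} P^{-1}.

For a Jordan block J_k(λ), e^{tJ_k(λ)} = e^{λt} · (I + tN + t^2 N^2/2! + ... + t^{k-1} N^{k-1}/(k-1)!) where N is the nilpotent superdiagonal part.

Assembling the blocks and conjugating back gives the entries of e^{tA} as shown above.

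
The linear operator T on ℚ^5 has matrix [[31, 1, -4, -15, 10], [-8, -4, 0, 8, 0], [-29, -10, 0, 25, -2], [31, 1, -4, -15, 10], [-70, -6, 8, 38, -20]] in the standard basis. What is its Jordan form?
J = [[-4, 1, 0, 0, 0], [0, -4, 0, 0, 0], [0, 0, 0, 1, 0], [0, 0, 0, 0, 0], [0, 0, 0, 0, 0]]

The characteristic polynomial is det(xI - A) = x^3(x + 4)^2, so the eigenvalues are -4 (algebraic multiplicity 2), 0 (algebraic multiplicity 3).

For λ = -4: rank(A + 4I) = 4, rank((A + 4I)^2) = 3. The eigenspace has dimension 5 - 4 = 1, so there is 1 Jordan block; the rank sequence gives block sizes [2].

For λ = 0: rank(A) = 3, rank(A^2) = 2. The eigenspace has dimension 5 - 3 = 2, so there are 2 Jordan blocks; the rank sequence gives block sizes [2, 1].

Assembling the blocks gives the Jordan form J above.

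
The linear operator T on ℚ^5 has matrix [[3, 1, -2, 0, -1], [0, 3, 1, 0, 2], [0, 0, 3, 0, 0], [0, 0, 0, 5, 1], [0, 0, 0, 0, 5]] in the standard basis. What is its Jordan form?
The characteristic polynomial is det(xI - A) = (x - 5)^2(x - 3)^3, so the eigenvalues are 3 (algebraic multiplicity 3), 5 (algebraic multiplicity 2).

For λ = 3: rank(A - 3I) = 4, rank((A - 3I)^2) = 3, rank((A - 3I)^3) = 2. The eigenspace has dimension 5 - 4 = 1, so there is 1 Jordan block; the rank sequence gives block sizes [3].

For λ = 5: rank(A - 5I) = 4, rank((A - 5I)^2) = 3. The eigenspace has dimension 5 - 4 = 1, so there is 1 Jordan block; the rank sequence gives block sizes [2].

Assembling the blocks gives the Jordan form J above.

J = [[3, 1, 0, 0, 0], [0, 3, 1, 0, 0], [0, 0, 3, 0, 0], [0, 0, 0, 5, 1], [0, 0, 0, 0, 5]]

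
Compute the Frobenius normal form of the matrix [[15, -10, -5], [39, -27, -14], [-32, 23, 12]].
The invariant factors of A (the non-unit diagonal entries of the Smith normal form of xI - A over ℚ[x]) are x^3 + 3x - 5, each dividing the next. The characteristic polynomial is their product, x^3 + 3x - 5.

The rational canonical form is the block-diagonal matrix of companion matrices C(f_i):
R = [[0, 0, 5], [1, 0, -3], [0, 1, 0]].

Note the characteristic polynomial does not split into linear factors over ℚ, so A has no Jordan form over ℚ; the rational canonical form exists over any field.

R = [[0, 0, 5], [1, 0, -3], [0, 1, 0]]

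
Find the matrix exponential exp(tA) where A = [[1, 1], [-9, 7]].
e^{tA} = [[(1 - 3*t)*e^{4*t}, t*e^{4*t}], [-9*t*e^{4*t}, (3*t + 1)*e^{4*t}]]

A has Jordan form J = [[4, 1], [0, 4]] with A = PJP^{-1}, so e^{tA} = P e^{tJ} P^{-1}.

For a Jordan block J_k(λ), e^{tJ_k(λ)} = e^{λt} · (I + tN + t^2 N^2/2! + ... + t^{k-1} N^{k-1}/(k-1)!) where N is the nilpotent superdiagonal part.

Assembling the blocks and conjugating back gives the entries of e^{tA} as shown above.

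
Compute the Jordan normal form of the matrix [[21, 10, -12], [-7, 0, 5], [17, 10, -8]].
The characteristic polynomial is det(xI - A) = (x - 5)(x - 4)^2, so the eigenvalues are 4 (algebraic multiplicity 2), 5 (algebraic multiplicity 1).

For λ = 4: rank(A - 4I) = 2, rank((A - 4I)^2) = 1. The eigenspace has dimension 3 - 2 = 1, so there is 1 Jordan block; the rank sequence gives block sizes [2].

For λ = 5: algebraic multiplicity 1 gives one 1×1 block.

Assembling the blocks gives the Jordan form J above.

J = [[4, 1, 0], [0, 4, 0], [0, 0, 5]]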